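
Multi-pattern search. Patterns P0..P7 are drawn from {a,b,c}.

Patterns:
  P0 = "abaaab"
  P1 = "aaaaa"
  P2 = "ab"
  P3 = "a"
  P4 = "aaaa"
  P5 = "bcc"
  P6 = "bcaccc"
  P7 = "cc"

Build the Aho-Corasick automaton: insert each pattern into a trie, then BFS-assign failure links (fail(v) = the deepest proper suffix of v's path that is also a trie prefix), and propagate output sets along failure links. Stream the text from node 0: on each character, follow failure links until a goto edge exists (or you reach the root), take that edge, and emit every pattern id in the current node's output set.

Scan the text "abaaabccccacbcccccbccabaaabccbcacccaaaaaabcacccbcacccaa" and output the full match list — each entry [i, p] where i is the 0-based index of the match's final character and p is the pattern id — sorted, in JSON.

Construct AC machine:
Trie (insert patterns):
  n0 'ε': a→1 b→11 c→18
  n1 'a': a→7 b→2  ←P3
  n2 'ab': a→3  ←P2
  n3 'aba': a→4
  n4 'abaa': a→5
  n5 'abaaa': b→6
  n6 'abaaab': ·  ←P0
  n7 'aa': a→8
  n8 'aaa': a→9
  n9 'aaaa': a→10  ←P4
  n10 'aaaaa': ·  ←P1
  n11 'b': c→12
  n12 'bc': a→14 c→13
  n13 'bcc': ·  ←P5
  n14 'bca': c→15
  n15 'bcac': c→16
  n16 'bcacc': c→17
  n17 'bcaccc': ·  ←P6
  n18 'c': c→19
  n19 'cc': ·  ←P7

Failure links (BFS by depth):
  n1('a'): parent n0 fail=0; on 'a' 0 → fail=0;  out {3}∪∅={3}
  n11('b'): parent n0 fail=0; on 'b' 0 → fail=0;  out ∅∪∅=∅
  n18('c'): parent n0 fail=0; on 'c' 0 → fail=0;  out ∅∪∅=∅
  n2('ab'): parent n1 fail=0; on 'b' 0 → fail=11;  out {2}∪∅={2}
  n7('aa'): parent n1 fail=0; on 'a' 0 → fail=1;  out ∅∪{3}={3}
  n12('bc'): parent n11 fail=0; on 'c' 0 → fail=18;  out ∅∪∅=∅
  n19('cc'): parent n18 fail=0; on 'c' 0 → fail=18;  out {7}∪∅={7}
  n3('aba'): parent n2 fail=11; on 'a' 11→0 → fail=1;  out ∅∪{3}={3}
  n8('aaa'): parent n7 fail=1; on 'a' 1 → fail=7;  out ∅∪{3}={3}
  n13('bcc'): parent n12 fail=18; on 'c' 18 → fail=19;  out {5}∪{7}={5,7}
  n14('bca'): parent n12 fail=18; on 'a' 18→0 → fail=1;  out ∅∪{3}={3}
  n4('abaa'): parent n3 fail=1; on 'a' 1 → fail=7;  out ∅∪{3}={3}
  n9('aaaa'): parent n8 fail=7; on 'a' 7 → fail=8;  out {4}∪{3}={3,4}
  n15('bcac'): parent n14 fail=1; on 'c' 1→0 → fail=18;  out ∅∪∅=∅
  n5('abaaa'): parent n4 fail=7; on 'a' 7 → fail=8;  out ∅∪{3}={3}
  n10('aaaaa'): parent n9 fail=8; on 'a' 8 → fail=9;  out {1}∪{3,4}={1,3,4}
  n16('bcacc'): parent n15 fail=18; on 'c' 18 → fail=19;  out ∅∪{7}={7}
  n6('abaaab'): parent n5 fail=8; on 'b' 8→7→1 → fail=2;  out {0}∪{2}={0,2}
  n17('bcaccc'): parent n16 fail=19; on 'c' 19→18 → fail=19;  out {6}∪{7}={6,7}

Text stream:
i=0 'a': node 0→1  → match P3@[0:0]
i=1 'b': node 1→2  → match P2@[0:1]
i=2 'a': node 2→3  → match P3@[2:2]
i=3 'a': node 3→4  → match P3@[3:3]
i=4 'a': node 4→5  → match P3@[4:4]
i=5 'b': node 5→6  → match P0@[0:5],P2@[4:5]
i=6 'c': node 6→12 ·f
i=7 'c': node 12→13  → match P5@[5:7],P7@[6:7]
i=8 'c': node 13→19 ·f  → match P7@[7:8]
i=9 'c': node 19→19 ·f  → match P7@[8:9]
i=10 'a': node 19→1 ·f  → match P3@[10:10]
i=11 'c': node 1→18 ·f
i=12 'b': node 18→11 ·f
i=13 'c': node 11→12
i=14 'c': node 12→13  → match P5@[12:14],P7@[13:14]
i=15 'c': node 13→19 ·f  → match P7@[14:15]
i=16 'c': node 19→19 ·f  → match P7@[15:16]
i=17 'c': node 19→19 ·f  → match P7@[16:17]
i=18 'b': node 19→11 ·f
i=19 'c': node 11→12
i=20 'c': node 12→13  → match P5@[18:20],P7@[19:20]
i=21 'a': node 13→1 ·f  → match P3@[21:21]
i=22 'b': node 1→2  → match P2@[21:22]
i=23 'a': node 2→3  → match P3@[23:23]
i=24 'a': node 3→4  → match P3@[24:24]
i=25 'a': node 4→5  → match P3@[25:25]
i=26 'b': node 5→6  → match P0@[21:26],P2@[25:26]
i=27 'c': node 6→12 ·f
i=28 'c': node 12→13  → match P5@[26:28],P7@[27:28]
i=29 'b': node 13→11 ·f
i=30 'c': node 11→12
i=31 'a': node 12→14  → match P3@[31:31]
i=32 'c': node 14→15
i=33 'c': node 15→16  → match P7@[32:33]
i=34 'c': node 16→17  → match P6@[29:34],P7@[33:34]
i=35 'a': node 17→1 ·f  → match P3@[35:35]
i=36 'a': node 1→7  → match P3@[36:36]
i=37 'a': node 7→8  → match P3@[37:37]
i=38 'a': node 8→9  → match P3@[38:38],P4@[35:38]
i=39 'a': node 9→10  → match P1@[35:39],P3@[39:39],P4@[36:39]
i=40 'a': node 10→10 ·f  → match P1@[36:40],P3@[40:40],P4@[37:40]
i=41 'b': node 10→2 ·f  → match P2@[40:41]
i=42 'c': node 2→12 ·f
i=43 'a': node 12→14  → match P3@[43:43]
i=44 'c': node 14→15
i=45 'c': node 15→16  → match P7@[44:45]
i=46 'c': node 16→17  → match P6@[41:46],P7@[45:46]
i=47 'b': node 17→11 ·f
i=48 'c': node 11→12
i=49 'a': node 12→14  → match P3@[49:49]
i=50 'c': node 14→15
i=51 'c': node 15→16  → match P7@[50:51]
i=52 'c': node 16→17  → match P6@[47:52],P7@[51:52]
i=53 'a': node 17→1 ·f  → match P3@[53:53]
i=54 'a': node 1→7  → match P3@[54:54]

All matches (sorted): [[0,3],[1,2],[2,3],[3,3],[4,3],[5,0],[5,2],[7,5],[7,7],[8,7],[9,7],[10,3],[14,5],[14,7],[15,7],[16,7],[17,7],[20,5],[20,7],[21,3],[22,2],[23,3],[24,3],[25,3],[26,0],[26,2],[28,5],[28,7],[31,3],[33,7],[34,6],[34,7],[35,3],[36,3],[37,3],[38,3],[38,4],[39,1],[39,3],[39,4],[40,1],[40,3],[40,4],[41,2],[43,3],[45,7],[46,6],[46,7],[49,3],[51,7],[52,6],[52,7],[53,3],[54,3]]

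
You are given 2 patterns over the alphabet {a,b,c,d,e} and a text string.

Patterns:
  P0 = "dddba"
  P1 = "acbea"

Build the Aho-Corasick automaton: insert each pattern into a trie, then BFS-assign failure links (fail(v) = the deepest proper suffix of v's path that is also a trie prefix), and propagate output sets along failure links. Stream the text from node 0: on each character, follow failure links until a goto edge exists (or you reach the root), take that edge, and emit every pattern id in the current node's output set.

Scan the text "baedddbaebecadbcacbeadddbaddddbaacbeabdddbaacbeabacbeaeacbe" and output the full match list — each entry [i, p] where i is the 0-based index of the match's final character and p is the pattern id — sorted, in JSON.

Build:
Trie (insert patterns):
  0='ε' goto a→6 d→1
  1='d' goto d→2
  2='dd' goto d→3
  3='ddd' goto b→4
  4='dddb' goto a→5
  5='dddba' goto ·  ←P0
  6='a' goto c→7
  7='ac' goto b→8
  8='acb' goto e→9
  9='acbe' goto a→10
  10='acbea' goto ·  ←P1

Failure links (BFS by depth):
  fail(1) 'd': from fail(0)=0 chase 'd': 0 ⇒ 0;  out=∅∪out(0)=∅
  fail(6) 'a': from fail(0)=0 chase 'a': 0 ⇒ 0;  out=∅∪out(0)=∅
  fail(2) 'dd': from fail(1)=0 chase 'd': 0 ⇒ 1;  out=∅∪out(1)=∅
  fail(7) 'ac': from fail(6)=0 chase 'c': 0 ⇒ 0;  out=∅∪out(0)=∅
  fail(3) 'ddd': from fail(2)=1 chase 'd': 1 ⇒ 2;  out=∅∪out(2)=∅
  fail(8) 'acb': from fail(7)=0 chase 'b': 0 ⇒ 0;  out=∅∪out(0)=∅
  fail(4) 'dddb': from fail(3)=2 chase 'b': 2→1→0 ⇒ 0;  out=∅∪out(0)=∅
  fail(9) 'acbe': from fail(8)=0 chase 'e': 0 ⇒ 0;  out=∅∪out(0)=∅
  fail(5) 'dddba': from fail(4)=0 chase 'a': 0 ⇒ 6;  out={0}∪out(6)={0}
  fail(10) 'acbea': from fail(9)=0 chase 'a': 0 ⇒ 6;  out={1}∪out(6)={1}

Scan:
i=0 'b': node 0→0
i=1 'a': node 0→6
i=2 'e': node 6→0 ·f
i=3 'd': node 0→1
i=4 'd': node 1→2
i=5 'd': node 2→3
i=6 'b': node 3→4
i=7 'a': node 4→5  emit P0@[3:7]
i=8 'e': node 5→0 ·f
i=9 'b': node 0→0
i=10 'e': node 0→0
i=11 'c': node 0→0
i=12 'a': node 0→6
i=13 'd': node 6→1 ·f
i=14 'b': node 1→0 ·f
i=15 'c': node 0→0
i=16 'a': node 0→6
i=17 'c': node 6→7
i=18 'b': node 7→8
i=19 'e': node 8→9
i=20 'a': node 9→10  emit P1@[16:20]
i=21 'd': node 10→1 ·f
i=22 'd': node 1→2
i=23 'd': node 2→3
i=24 'b': node 3→4
i=25 'a': node 4→5  emit P0@[21:25]
i=26 'd': node 5→1 ·f
i=27 'd': node 1→2
i=28 'd': node 2→3
i=29 'd': node 3→3 ·f
i=30 'b': node 3→4
i=31 'a': node 4→5  emit P0@[27:31]
i=32 'a': node 5→6 ·f
i=33 'c': node 6→7
i=34 'b': node 7→8
i=35 'e': node 8→9
i=36 'a': node 9→10  emit P1@[32:36]
i=37 'b': node 10→0 ·f
i=38 'd': node 0→1
i=39 'd': node 1→2
i=40 'd': node 2→3
i=41 'b': node 3→4
i=42 'a': node 4→5  emit P0@[38:42]
i=43 'a': node 5→6 ·f
i=44 'c': node 6→7
i=45 'b': node 7→8
i=46 'e': node 8→9
i=47 'a': node 9→10  emit P1@[43:47]
i=48 'b': node 10→0 ·f
i=49 'a': node 0→6
i=50 'c': node 6→7
i=51 'b': node 7→8
i=52 'e': node 8→9
i=53 'a': node 9→10  emit P1@[49:53]
i=54 'e': node 10→0 ·f
i=55 'a': node 0→6
i=56 'c': node 6→7
i=57 'b': node 7→8
i=58 'e': node 8→9

All matches (sorted): [[7,0],[20,1],[25,0],[31,0],[36,1],[42,0],[47,1],[53,1]]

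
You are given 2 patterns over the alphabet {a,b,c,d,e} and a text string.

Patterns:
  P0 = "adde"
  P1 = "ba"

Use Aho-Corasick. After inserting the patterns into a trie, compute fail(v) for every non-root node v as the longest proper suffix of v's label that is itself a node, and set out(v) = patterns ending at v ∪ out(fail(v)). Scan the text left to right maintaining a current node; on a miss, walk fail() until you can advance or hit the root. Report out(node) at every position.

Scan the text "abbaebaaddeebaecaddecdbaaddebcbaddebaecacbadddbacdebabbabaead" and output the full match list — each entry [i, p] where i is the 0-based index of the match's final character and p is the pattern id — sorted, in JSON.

Build:
Trie (insert patterns):
  0='ε' goto a→1 b→5
  1='a' goto d→2
  2='ad' goto d→3
  3='add' goto e→4
  4='adde' goto ·  ←P0
  5='b' goto a→6
  6='ba' goto ·  ←P1

Failure links (BFS by depth):
  n1('a'): parent n0 fail=0; on 'a' 0 → fail=0;  out ∅∪∅=∅
  n5('b'): parent n0 fail=0; on 'b' 0 → fail=0;  out ∅∪∅=∅
  n2('ad'): parent n1 fail=0; on 'd' 0 → fail=0;  out ∅∪∅=∅
  n6('ba'): parent n5 fail=0; on 'a' 0 → fail=1;  out {1}∪∅={1}
  n3('add'): parent n2 fail=0; on 'd' 0 → fail=0;  out ∅∪∅=∅
  n4('adde'): parent n3 fail=0; on 'e' 0 → fail=0;  out {0}∪∅={0}

Run:
[0] read 'a'  n0⇒n1
[1] read 'b'  n1⇒n5 ·f
[2] read 'b'  n5⇒n5 ·f
[3] read 'a'  n5⇒n6  → match P1@[2:3]
[4] read 'e'  n6⇒n0 ·f
[5] read 'b'  n0⇒n5
[6] read 'a'  n5⇒n6  → match P1@[5:6]
[7] read 'a'  n6⇒n1 ·f
[8] read 'd'  n1⇒n2
[9] read 'd'  n2⇒n3
[10] read 'e'  n3⇒n4  → match P0@[7:10]
[11] read 'e'  n4⇒n0 ·f
[12] read 'b'  n0⇒n5
[13] read 'a'  n5⇒n6  → match P1@[12:13]
[14] read 'e'  n6⇒n0 ·f
[15] read 'c'  n0⇒n0
[16] read 'a'  n0⇒n1
[17] read 'd'  n1⇒n2
[18] read 'd'  n2⇒n3
[19] read 'e'  n3⇒n4  → match P0@[16:19]
[20] read 'c'  n4⇒n0 ·f
[21] read 'd'  n0⇒n0
[22] read 'b'  n0⇒n5
[23] read 'a'  n5⇒n6  → match P1@[22:23]
[24] read 'a'  n6⇒n1 ·f
[25] read 'd'  n1⇒n2
[26] read 'd'  n2⇒n3
[27] read 'e'  n3⇒n4  → match P0@[24:27]
[28] read 'b'  n4⇒n5 ·f
[29] read 'c'  n5⇒n0 ·f
[30] read 'b'  n0⇒n5
[31] read 'a'  n5⇒n6  → match P1@[30:31]
[32] read 'd'  n6⇒n2 ·f
[33] read 'd'  n2⇒n3
[34] read 'e'  n3⇒n4  → match P0@[31:34]
[35] read 'b'  n4⇒n5 ·f
[36] read 'a'  n5⇒n6  → match P1@[35:36]
[37] read 'e'  n6⇒n0 ·f
[38] read 'c'  n0⇒n0
[39] read 'a'  n0⇒n1
[40] read 'c'  n1⇒n0 ·f
[41] read 'b'  n0⇒n5
[42] read 'a'  n5⇒n6  → match P1@[41:42]
[43] read 'd'  n6⇒n2 ·f
[44] read 'd'  n2⇒n3
[45] read 'd'  n3⇒n0 ·f
[46] read 'b'  n0⇒n5
[47] read 'a'  n5⇒n6  → match P1@[46:47]
[48] read 'c'  n6⇒n0 ·f
[49] read 'd'  n0⇒n0
[50] read 'e'  n0⇒n0
[51] read 'b'  n0⇒n5
[52] read 'a'  n5⇒n6  → match P1@[51:52]
[53] read 'b'  n6⇒n5 ·f
[54] read 'b'  n5⇒n5 ·f
[55] read 'a'  n5⇒n6  → match P1@[54:55]
[56] read 'b'  n6⇒n5 ·f
[57] read 'a'  n5⇒n6  → match P1@[56:57]
[58] read 'e'  n6⇒n0 ·f
[59] read 'a'  n0⇒n1
[60] read 'd'  n1⇒n2

All matches (sorted): [[3,1],[6,1],[10,0],[13,1],[19,0],[23,1],[27,0],[31,1],[34,0],[36,1],[42,1],[47,1],[52,1],[55,1],[57,1]]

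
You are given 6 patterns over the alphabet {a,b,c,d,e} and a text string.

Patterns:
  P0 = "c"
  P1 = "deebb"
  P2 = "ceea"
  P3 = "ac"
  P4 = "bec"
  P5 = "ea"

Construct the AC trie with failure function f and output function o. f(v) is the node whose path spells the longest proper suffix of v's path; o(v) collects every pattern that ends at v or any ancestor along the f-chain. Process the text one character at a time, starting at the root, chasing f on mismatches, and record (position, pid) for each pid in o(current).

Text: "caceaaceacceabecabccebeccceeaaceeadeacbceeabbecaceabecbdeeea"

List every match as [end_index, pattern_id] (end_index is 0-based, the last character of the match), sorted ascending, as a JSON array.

Construct AC machine:
Trie nodes:
  0='ε' goto a→10 b→12 c→1 d→2 e→15
  1='c' goto e→7  [P0 ends]
  2='d' goto e→3
  3='de' goto e→4
  4='dee' goto b→5
  5='deeb' goto b→6
  6='deebb' goto ·  [P1 ends]
  7='ce' goto e→8
  8='cee' goto a→9
  9='ceea' goto ·  [P2 ends]
  10='a' goto c→11
  11='ac' goto ·  [P3 ends]
  12='b' goto e→13
  13='be' goto c→14
  14='bec' goto ·  [P4 ends]
  15='e' goto a→16
  16='ea' goto ·  [P5 ends]

BFS fail/out derivation:
  fail(1) 'c': from fail(0)=0 chase 'c': 0 ⇒ 0;  out={0}∪out(0)={0}
  fail(2) 'd': from fail(0)=0 chase 'd': 0 ⇒ 0;  out=∅∪out(0)=∅
  fail(10) 'a': from fail(0)=0 chase 'a': 0 ⇒ 0;  out=∅∪out(0)=∅
  fail(12) 'b': from fail(0)=0 chase 'b': 0 ⇒ 0;  out=∅∪out(0)=∅
  fail(15) 'e': from fail(0)=0 chase 'e': 0 ⇒ 0;  out=∅∪out(0)=∅
  fail(3) 'de': from fail(2)=0 chase 'e': 0 ⇒ 15;  out=∅∪out(15)=∅
  fail(7) 'ce': from fail(1)=0 chase 'e': 0 ⇒ 15;  out=∅∪out(15)=∅
  fail(11) 'ac': from fail(10)=0 chase 'c': 0 ⇒ 1;  out={3}∪out(1)={0,3}
  fail(13) 'be': from fail(12)=0 chase 'e': 0 ⇒ 15;  out=∅∪out(15)=∅
  fail(16) 'ea': from fail(15)=0 chase 'a': 0 ⇒ 10;  out={5}∪out(10)={5}
  fail(4) 'dee': from fail(3)=15 chase 'e': 15→0 ⇒ 15;  out=∅∪out(15)=∅
  fail(8) 'cee': from fail(7)=15 chase 'e': 15→0 ⇒ 15;  out=∅∪out(15)=∅
  fail(14) 'bec': from fail(13)=15 chase 'c': 15→0 ⇒ 1;  out={4}∪out(1)={0,4}
  fail(5) 'deeb': from fail(4)=15 chase 'b': 15→0 ⇒ 12;  out=∅∪out(12)=∅
  fail(9) 'ceea': from fail(8)=15 chase 'a': 15 ⇒ 16;  out={2}∪out(16)={2,5}
  fail(6) 'deebb': from fail(5)=12 chase 'b': 12→0 ⇒ 12;  out={1}∪out(12)={1}

Run:
[0] read 'c'  n0⇒n1  → match P0@[0:0]
[1] read 'a'  n1⇒n10 ·f
[2] read 'c'  n10⇒n11  → match P0@[2:2],P3@[1:2]
[3] read 'e'  n11⇒n7 ·f
[4] read 'a'  n7⇒n16 ·f  → match P5@[3:4]
[5] read 'a'  n16⇒n10 ·f
[6] read 'c'  n10⇒n11  → match P0@[6:6],P3@[5:6]
[7] read 'e'  n11⇒n7 ·f
[8] read 'a'  n7⇒n16 ·f  → match P5@[7:8]
[9] read 'c'  n16⇒n11 ·f  → match P0@[9:9],P3@[8:9]
[10] read 'c'  n11⇒n1 ·f  → match P0@[10:10]
[11] read 'e'  n1⇒n7
[12] read 'a'  n7⇒n16 ·f  → match P5@[11:12]
[13] read 'b'  n16⇒n12 ·f
[14] read 'e'  n12⇒n13
[15] read 'c'  n13⇒n14  → match P0@[15:15],P4@[13:15]
[16] read 'a'  n14⇒n10 ·f
[17] read 'b'  n10⇒n12 ·f
[18] read 'c'  n12⇒n1 ·f  → match P0@[18:18]
[19] read 'c'  n1⇒n1 ·f  → match P0@[19:19]
[20] read 'e'  n1⇒n7
[21] read 'b'  n7⇒n12 ·f
[22] read 'e'  n12⇒n13
[23] read 'c'  n13⇒n14  → match P0@[23:23],P4@[21:23]
[24] read 'c'  n14⇒n1 ·f  → match P0@[24:24]
[25] read 'c'  n1⇒n1 ·f  → match P0@[25:25]
[26] read 'e'  n1⇒n7
[27] read 'e'  n7⇒n8
[28] read 'a'  n8⇒n9  → match P2@[25:28],P5@[27:28]
[29] read 'a'  n9⇒n10 ·f
[30] read 'c'  n10⇒n11  → match P0@[30:30],P3@[29:30]
[31] read 'e'  n11⇒n7 ·f
[32] read 'e'  n7⇒n8
[33] read 'a'  n8⇒n9  → match P2@[30:33],P5@[32:33]
[34] read 'd'  n9⇒n2 ·f
[35] read 'e'  n2⇒n3
[36] read 'a'  n3⇒n16 ·f  → match P5@[35:36]
[37] read 'c'  n16⇒n11 ·f  → match P0@[37:37],P3@[36:37]
[38] read 'b'  n11⇒n12 ·f
[39] read 'c'  n12⇒n1 ·f  → match P0@[39:39]
[40] read 'e'  n1⇒n7
[41] read 'e'  n7⇒n8
[42] read 'a'  n8⇒n9  → match P2@[39:42],P5@[41:42]
[43] read 'b'  n9⇒n12 ·f
[44] read 'b'  n12⇒n12 ·f
[45] read 'e'  n12⇒n13
[46] read 'c'  n13⇒n14  → match P0@[46:46],P4@[44:46]
[47] read 'a'  n14⇒n10 ·f
[48] read 'c'  n10⇒n11  → match P0@[48:48],P3@[47:48]
[49] read 'e'  n11⇒n7 ·f
[50] read 'a'  n7⇒n16 ·f  → match P5@[49:50]
[51] read 'b'  n16⇒n12 ·f
[52] read 'e'  n12⇒n13
[53] read 'c'  n13⇒n14  → match P0@[53:53],P4@[51:53]
[54] read 'b'  n14⇒n12 ·f
[55] read 'd'  n12⇒n2 ·f
[56] read 'e'  n2⇒n3
[57] read 'e'  n3⇒n4
[58] read 'e'  n4⇒n15 ·f
[59] read 'a'  n15⇒n16  → match P5@[58:59]

Result: [[0,0],[2,0],[2,3],[4,5],[6,0],[6,3],[8,5],[9,0],[9,3],[10,0],[12,5],[15,0],[15,4],[18,0],[19,0],[23,0],[23,4],[24,0],[25,0],[28,2],[28,5],[30,0],[30,3],[33,2],[33,5],[36,5],[37,0],[37,3],[39,0],[42,2],[42,5],[46,0],[46,4],[48,0],[48,3],[50,5],[53,0],[53,4],[59,5]]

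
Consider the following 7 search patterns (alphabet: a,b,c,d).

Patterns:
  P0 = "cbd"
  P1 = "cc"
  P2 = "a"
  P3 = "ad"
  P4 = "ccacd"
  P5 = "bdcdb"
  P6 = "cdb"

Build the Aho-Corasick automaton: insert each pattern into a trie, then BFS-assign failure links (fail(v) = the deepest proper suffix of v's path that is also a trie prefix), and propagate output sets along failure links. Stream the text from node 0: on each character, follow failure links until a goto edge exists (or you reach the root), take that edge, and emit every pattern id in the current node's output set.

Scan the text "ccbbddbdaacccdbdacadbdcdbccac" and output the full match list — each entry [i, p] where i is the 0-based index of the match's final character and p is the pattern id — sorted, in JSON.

Build automaton:
Trie nodes:
  n0 'ε': a→5 b→10 c→1
  n1 'c': b→2 c→4 d→15
  n2 'cb': d→3
  n3 'cbd': ·  [P0 ends]
  n4 'cc': a→7  [P1 ends]
  n5 'a': d→6  [P2 ends]
  n6 'ad': ·  [P3 ends]
  n7 'cca': c→8
  n8 'ccac': d→9
  n9 'ccacd': ·  [P4 ends]
  n10 'b': d→11
  n11 'bd': c→12
  n12 'bdc': d→13
  n13 'bdcd': b→14
  n14 'bdcdb': ·  [P5 ends]
  n15 'cd': b→16
  n16 'cdb': ·  [P6 ends]

BFS fail/out derivation:
  fail(1) 'c': from fail(0)=0 chase 'c': 0 ⇒ 0;  out=∅∪out(0)=∅
  fail(5) 'a': from fail(0)=0 chase 'a': 0 ⇒ 0;  out={2}∪out(0)={2}
  fail(10) 'b': from fail(0)=0 chase 'b': 0 ⇒ 0;  out=∅∪out(0)=∅
  fail(2) 'cb': from fail(1)=0 chase 'b': 0 ⇒ 10;  out=∅∪out(10)=∅
  fail(4) 'cc': from fail(1)=0 chase 'c': 0 ⇒ 1;  out={1}∪out(1)={1}
  fail(6) 'ad': from fail(5)=0 chase 'd': 0 ⇒ 0;  out={3}∪out(0)={3}
  fail(11) 'bd': from fail(10)=0 chase 'd': 0 ⇒ 0;  out=∅∪out(0)=∅
  fail(15) 'cd': from fail(1)=0 chase 'd': 0 ⇒ 0;  out=∅∪out(0)=∅
  fail(3) 'cbd': from fail(2)=10 chase 'd': 10 ⇒ 11;  out={0}∪out(11)={0}
  fail(7) 'cca': from fail(4)=1 chase 'a': 1→0 ⇒ 5;  out=∅∪out(5)={2}
  fail(12) 'bdc': from fail(11)=0 chase 'c': 0 ⇒ 1;  out=∅∪out(1)=∅
  fail(16) 'cdb': from fail(15)=0 chase 'b': 0 ⇒ 10;  out={6}∪out(10)={6}
  fail(8) 'ccac': from fail(7)=5 chase 'c': 5→0 ⇒ 1;  out=∅∪out(1)=∅
  fail(13) 'bdcd': from fail(12)=1 chase 'd': 1 ⇒ 15;  out=∅∪out(15)=∅
  fail(9) 'ccacd': from fail(8)=1 chase 'd': 1 ⇒ 15;  out={4}∪out(15)={4}
  fail(14) 'bdcdb': from fail(13)=15 chase 'b': 15 ⇒ 16;  out={5}∪out(16)={5,6}

Text stream:
pos 0 'c': at 1
pos 1 'c': at 4  → match P1@[0:1]
pos 2 'b': at 2 ·f
pos 3 'b': at 10 ·f
pos 4 'd': at 11
pos 5 'd': at 0 ·f
pos 6 'b': at 10
pos 7 'd': at 11
pos 8 'a': at 5 ·f  → match P2@[8:8]
pos 9 'a': at 5 ·f  → match P2@[9:9]
pos 10 'c': at 1 ·f
pos 11 'c': at 4  → match P1@[10:11]
pos 12 'c': at 4 ·f  → match P1@[11:12]
pos 13 'd': at 15 ·f
pos 14 'b': at 16  → match P6@[12:14]
pos 15 'd': at 11 ·f
pos 16 'a': at 5 ·f  → match P2@[16:16]
pos 17 'c': at 1 ·f
pos 18 'a': at 5 ·f  → match P2@[18:18]
pos 19 'd': at 6  → match P3@[18:19]
pos 20 'b': at 10 ·f
pos 21 'd': at 11
pos 22 'c': at 12
pos 23 'd': at 13
pos 24 'b': at 14  → match P5@[20:24],P6@[22:24]
pos 25 'c': at 1 ·f
pos 26 'c': at 4  → match P1@[25:26]
pos 27 'a': at 7  → match P2@[27:27]
pos 28 'c': at 8

Result: [[1,1],[8,2],[9,2],[11,1],[12,1],[14,6],[16,2],[18,2],[19,3],[24,5],[24,6],[26,1],[27,2]]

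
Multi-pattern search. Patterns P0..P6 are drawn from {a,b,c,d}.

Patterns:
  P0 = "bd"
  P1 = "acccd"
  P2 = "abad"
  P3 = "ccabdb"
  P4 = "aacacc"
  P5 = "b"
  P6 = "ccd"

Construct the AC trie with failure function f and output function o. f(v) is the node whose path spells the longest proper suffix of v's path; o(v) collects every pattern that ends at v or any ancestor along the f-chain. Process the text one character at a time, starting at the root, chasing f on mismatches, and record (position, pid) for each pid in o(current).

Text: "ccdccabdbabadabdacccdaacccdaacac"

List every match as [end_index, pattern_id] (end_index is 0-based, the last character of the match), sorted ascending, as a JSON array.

Build automaton:
Trie nodes:
  0='ε' goto a→3 b→1 c→11
  1='b' goto d→2  ←P5
  2='bd' goto ·  ←P0
  3='a' goto a→17 b→8 c→4
  4='ac' goto c→5
  5='acc' goto c→6
  6='accc' goto d→7
  7='acccd' goto ·  ←P1
  8='ab' goto a→9
  9='aba' goto d→10
  10='abad' goto ·  ←P2
  11='c' goto c→12
  12='cc' goto a→13 d→22
  13='cca' goto b→14
  14='ccab' goto d→15
  15='ccabd' goto b→16
  16='ccabdb' goto ·  ←P3
  17='aa' goto c→18
  18='aac' goto a→19
  19='aaca' goto c→20
  20='aacac' goto c→21
  21='aacacc' goto ·  ←P4
  22='ccd' goto ·  ←P6

Failure links (BFS by depth):
  fail(1) 'b': from fail(0)=0 chase 'b': 0 ⇒ 0;  out={5}∪out(0)={5}
  fail(3) 'a': from fail(0)=0 chase 'a': 0 ⇒ 0;  out=∅∪out(0)=∅
  fail(11) 'c': from fail(0)=0 chase 'c': 0 ⇒ 0;  out=∅∪out(0)=∅
  fail(2) 'bd': from fail(1)=0 chase 'd': 0 ⇒ 0;  out={0}∪out(0)={0}
  fail(4) 'ac': from fail(3)=0 chase 'c': 0 ⇒ 11;  out=∅∪out(11)=∅
  fail(8) 'ab': from fail(3)=0 chase 'b': 0 ⇒ 1;  out=∅∪out(1)={5}
  fail(12) 'cc': from fail(11)=0 chase 'c': 0 ⇒ 11;  out=∅∪out(11)=∅
  fail(17) 'aa': from fail(3)=0 chase 'a': 0 ⇒ 3;  out=∅∪out(3)=∅
  fail(5) 'acc': from fail(4)=11 chase 'c': 11 ⇒ 12;  out=∅∪out(12)=∅
  fail(9) 'aba': from fail(8)=1 chase 'a': 1→0 ⇒ 3;  out=∅∪out(3)=∅
  fail(13) 'cca': from fail(12)=11 chase 'a': 11→0 ⇒ 3;  out=∅∪out(3)=∅
  fail(18) 'aac': from fail(17)=3 chase 'c': 3 ⇒ 4;  out=∅∪out(4)=∅
  fail(22) 'ccd': from fail(12)=11 chase 'd': 11→0 ⇒ 0;  out={6}∪out(0)={6}
  fail(6) 'accc': from fail(5)=12 chase 'c': 12→11 ⇒ 12;  out=∅∪out(12)=∅
  fail(10) 'abad': from fail(9)=3 chase 'd': 3→0 ⇒ 0;  out={2}∪out(0)={2}
  fail(14) 'ccab': from fail(13)=3 chase 'b': 3 ⇒ 8;  out=∅∪out(8)={5}
  fail(19) 'aaca': from fail(18)=4 chase 'a': 4→11→0 ⇒ 3;  out=∅∪out(3)=∅
  fail(7) 'acccd': from fail(6)=12 chase 'd': 12 ⇒ 22;  out={1}∪out(22)={1,6}
  fail(15) 'ccabd': from fail(14)=8 chase 'd': 8→1 ⇒ 2;  out=∅∪out(2)={0}
  fail(20) 'aacac': from fail(19)=3 chase 'c': 3 ⇒ 4;  out=∅∪out(4)=∅
  fail(16) 'ccabdb': from fail(15)=2 chase 'b': 2→0 ⇒ 1;  out={3}∪out(1)={3,5}
  fail(21) 'aacacc': from fail(20)=4 chase 'c': 4 ⇒ 5;  out={4}∪out(5)={4}

Text stream:
pos 0 'c': at 11
pos 1 'c': at 12
pos 2 'd': at 22  emit P6@[0:2]
pos 3 'c': at 11 ·f
pos 4 'c': at 12
pos 5 'a': at 13
pos 6 'b': at 14  emit P5@[6:6]
pos 7 'd': at 15  emit P0@[6:7]
pos 8 'b': at 16  emit P3@[3:8],P5@[8:8]
pos 9 'a': at 3 ·f
pos 10 'b': at 8  emit P5@[10:10]
pos 11 'a': at 9
pos 12 'd': at 10  emit P2@[9:12]
pos 13 'a': at 3 ·f
pos 14 'b': at 8  emit P5@[14:14]
pos 15 'd': at 2 ·f  emit P0@[14:15]
pos 16 'a': at 3 ·f
pos 17 'c': at 4
pos 18 'c': at 5
pos 19 'c': at 6
pos 20 'd': at 7  emit P1@[16:20],P6@[18:20]
pos 21 'a': at 3 ·f
pos 22 'a': at 17
pos 23 'c': at 18
pos 24 'c': at 5 ·f
pos 25 'c': at 6
pos 26 'd': at 7  emit P1@[22:26],P6@[24:26]
pos 27 'a': at 3 ·f
pos 28 'a': at 17
pos 29 'c': at 18
pos 30 'a': at 19
pos 31 'c': at 20

Result: [[2,6],[6,5],[7,0],[8,3],[8,5],[10,5],[12,2],[14,5],[15,0],[20,1],[20,6],[26,1],[26,6]]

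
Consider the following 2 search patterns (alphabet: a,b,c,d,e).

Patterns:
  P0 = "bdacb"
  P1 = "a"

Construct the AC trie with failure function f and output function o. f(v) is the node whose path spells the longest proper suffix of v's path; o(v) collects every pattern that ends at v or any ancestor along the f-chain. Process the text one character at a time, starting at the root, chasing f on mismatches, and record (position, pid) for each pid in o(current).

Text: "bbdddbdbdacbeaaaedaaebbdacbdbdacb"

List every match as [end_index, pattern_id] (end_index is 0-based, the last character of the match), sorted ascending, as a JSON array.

Construct AC machine:
Trie (insert patterns):
  n0 'ε': a→6 b→1
  n1 'b': d→2
  n2 'bd': a→3
  n3 'bda': c→4
  n4 'bdac': b→5
  n5 'bdacb': ·  [P0 ends]
  n6 'a': ·  [P1 ends]

BFS fail/out derivation:
  fail(1) 'b': from fail(0)=0 chase 'b': 0 ⇒ 0;  out=∅∪out(0)=∅
  fail(6) 'a': from fail(0)=0 chase 'a': 0 ⇒ 0;  out={1}∪out(0)={1}
  fail(2) 'bd': from fail(1)=0 chase 'd': 0 ⇒ 0;  out=∅∪out(0)=∅
  fail(3) 'bda': from fail(2)=0 chase 'a': 0 ⇒ 6;  out=∅∪out(6)={1}
  fail(4) 'bdac': from fail(3)=6 chase 'c': 6→0 ⇒ 0;  out=∅∪out(0)=∅
  fail(5) 'bdacb': from fail(4)=0 chase 'b': 0 ⇒ 1;  out={0}∪out(1)={0}

Text stream:
[0] read 'b'  n0⇒n1
[1] read 'b'  n1⇒n1 (fail-walked)
[2] read 'd'  n1⇒n2
[3] read 'd'  n2⇒n0 (fail-walked)
[4] read 'd'  n0⇒n0
[5] read 'b'  n0⇒n1
[6] read 'd'  n1⇒n2
[7] read 'b'  n2⇒n1 (fail-walked)
[8] read 'd'  n1⇒n2
[9] read 'a'  n2⇒n3  → match P1@[9:9]
[10] read 'c'  n3⇒n4
[11] read 'b'  n4⇒n5  → match P0@[7:11]
[12] read 'e'  n5⇒n0 (fail-walked)
[13] read 'a'  n0⇒n6  → match P1@[13:13]
[14] read 'a'  n6⇒n6 (fail-walked)  → match P1@[14:14]
[15] read 'a'  n6⇒n6 (fail-walked)  → match P1@[15:15]
[16] read 'e'  n6⇒n0 (fail-walked)
[17] read 'd'  n0⇒n0
[18] read 'a'  n0⇒n6  → match P1@[18:18]
[19] read 'a'  n6⇒n6 (fail-walked)  → match P1@[19:19]
[20] read 'e'  n6⇒n0 (fail-walked)
[21] read 'b'  n0⇒n1
[22] read 'b'  n1⇒n1 (fail-walked)
[23] read 'd'  n1⇒n2
[24] read 'a'  n2⇒n3  → match P1@[24:24]
[25] read 'c'  n3⇒n4
[26] read 'b'  n4⇒n5  → match P0@[22:26]
[27] read 'd'  n5⇒n2 (fail-walked)
[28] read 'b'  n2⇒n1 (fail-walked)
[29] read 'd'  n1⇒n2
[30] read 'a'  n2⇒n3  → match P1@[30:30]
[31] read 'c'  n3⇒n4
[32] read 'b'  n4⇒n5  → match P0@[28:32]

Matches: [[9,1],[11,0],[13,1],[14,1],[15,1],[18,1],[19,1],[24,1],[26,0],[30,1],[32,0]]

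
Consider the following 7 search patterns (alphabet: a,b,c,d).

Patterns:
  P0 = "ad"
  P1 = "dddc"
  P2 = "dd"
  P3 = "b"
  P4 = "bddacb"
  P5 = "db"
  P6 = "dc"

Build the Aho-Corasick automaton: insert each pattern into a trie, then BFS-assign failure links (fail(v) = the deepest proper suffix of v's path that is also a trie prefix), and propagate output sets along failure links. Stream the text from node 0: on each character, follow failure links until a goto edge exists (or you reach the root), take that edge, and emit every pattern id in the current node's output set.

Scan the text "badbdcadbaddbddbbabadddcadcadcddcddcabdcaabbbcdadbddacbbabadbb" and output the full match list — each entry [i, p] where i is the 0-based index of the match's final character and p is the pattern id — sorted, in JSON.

Construct AC machine:
Trie nodes:
  0='ε' goto a→1 b→7 d→3
  1='a' goto d→2
  2='ad' goto ·  ←P0
  3='d' goto b→13 c→14 d→4
  4='dd' goto d→5  ←P2
  5='ddd' goto c→6
  6='dddc' goto ·  ←P1
  7='b' goto d→8  ←P3
  8='bd' goto d→9
  9='bdd' goto a→10
  10='bdda' goto c→11
  11='bddac' goto b→12
  12='bddacb' goto ·  ←P4
  13='db' goto ·  ←P5
  14='dc' goto ·  ←P6

BFS fail/out derivation:
  fail(1) 'a': from fail(0)=0 chase 'a': 0 ⇒ 0;  out=∅∪out(0)=∅
  fail(3) 'd': from fail(0)=0 chase 'd': 0 ⇒ 0;  out=∅∪out(0)=∅
  fail(7) 'b': from fail(0)=0 chase 'b': 0 ⇒ 0;  out={3}∪out(0)={3}
  fail(2) 'ad': from fail(1)=0 chase 'd': 0 ⇒ 3;  out={0}∪out(3)={0}
  fail(4) 'dd': from fail(3)=0 chase 'd': 0 ⇒ 3;  out={2}∪out(3)={2}
  fail(8) 'bd': from fail(7)=0 chase 'd': 0 ⇒ 3;  out=∅∪out(3)=∅
  fail(13) 'db': from fail(3)=0 chase 'b': 0 ⇒ 7;  out={5}∪out(7)={3,5}
  fail(14) 'dc': from fail(3)=0 chase 'c': 0 ⇒ 0;  out={6}∪out(0)={6}
  fail(5) 'ddd': from fail(4)=3 chase 'd': 3 ⇒ 4;  out=∅∪out(4)={2}
  fail(9) 'bdd': from fail(8)=3 chase 'd': 3 ⇒ 4;  out=∅∪out(4)={2}
  fail(6) 'dddc': from fail(5)=4 chase 'c': 4→3 ⇒ 14;  out={1}∪out(14)={1,6}
  fail(10) 'bdda': from fail(9)=4 chase 'a': 4→3→0 ⇒ 1;  out=∅∪out(1)=∅
  fail(11) 'bddac': from fail(10)=1 chase 'c': 1→0 ⇒ 0;  out=∅∪out(0)=∅
  fail(12) 'bddacb': from fail(11)=0 chase 'b': 0 ⇒ 7;  out={4}∪out(7)={3,4}

Run:
pos 0 'b': at 7  emit P3@[0:0]
pos 1 'a': at 1 (via fail)
pos 2 'd': at 2  emit P0@[1:2]
pos 3 'b': at 13 (via fail)  emit P3@[3:3],P5@[2:3]
pos 4 'd': at 8 (via fail)
pos 5 'c': at 14 (via fail)  emit P6@[4:5]
pos 6 'a': at 1 (via fail)
pos 7 'd': at 2  emit P0@[6:7]
pos 8 'b': at 13 (via fail)  emit P3@[8:8],P5@[7:8]
pos 9 'a': at 1 (via fail)
pos 10 'd': at 2  emit P0@[9:10]
pos 11 'd': at 4 (via fail)  emit P2@[10:11]
pos 12 'b': at 13 (via fail)  emit P3@[12:12],P5@[11:12]
pos 13 'd': at 8 (via fail)
pos 14 'd': at 9  emit P2@[13:14]
pos 15 'b': at 13 (via fail)  emit P3@[15:15],P5@[14:15]
pos 16 'b': at 7 (via fail)  emit P3@[16:16]
pos 17 'a': at 1 (via fail)
pos 18 'b': at 7 (via fail)  emit P3@[18:18]
pos 19 'a': at 1 (via fail)
pos 20 'd': at 2  emit P0@[19:20]
pos 21 'd': at 4 (via fail)  emit P2@[20:21]
pos 22 'd': at 5  emit P2@[21:22]
pos 23 'c': at 6  emit P1@[20:23],P6@[22:23]
pos 24 'a': at 1 (via fail)
pos 25 'd': at 2  emit P0@[24:25]
pos 26 'c': at 14 (via fail)  emit P6@[25:26]
pos 27 'a': at 1 (via fail)
pos 28 'd': at 2  emit P0@[27:28]
pos 29 'c': at 14 (via fail)  emit P6@[28:29]
pos 30 'd': at 3 (via fail)
pos 31 'd': at 4  emit P2@[30:31]
pos 32 'c': at 14 (via fail)  emit P6@[31:32]
pos 33 'd': at 3 (via fail)
pos 34 'd': at 4  emit P2@[33:34]
pos 35 'c': at 14 (via fail)  emit P6@[34:35]
pos 36 'a': at 1 (via fail)
pos 37 'b': at 7 (via fail)  emit P3@[37:37]
pos 38 'd': at 8
pos 39 'c': at 14 (via fail)  emit P6@[38:39]
pos 40 'a': at 1 (via fail)
pos 41 'a': at 1 (via fail)
pos 42 'b': at 7 (via fail)  emit P3@[42:42]
pos 43 'b': at 7 (via fail)  emit P3@[43:43]
pos 44 'b': at 7 (via fail)  emit P3@[44:44]
pos 45 'c': at 0 (via fail)
pos 46 'd': at 3
pos 47 'a': at 1 (via fail)
pos 48 'd': at 2  emit P0@[47:48]
pos 49 'b': at 13 (via fail)  emit P3@[49:49],P5@[48:49]
pos 50 'd': at 8 (via fail)
pos 51 'd': at 9  emit P2@[50:51]
pos 52 'a': at 10
pos 53 'c': at 11
pos 54 'b': at 12  emit P3@[54:54],P4@[49:54]
pos 55 'b': at 7 (via fail)  emit P3@[55:55]
pos 56 'a': at 1 (via fail)
pos 57 'b': at 7 (via fail)  emit P3@[57:57]
pos 58 'a': at 1 (via fail)
pos 59 'd': at 2  emit P0@[58:59]
pos 60 'b': at 13 (via fail)  emit P3@[60:60],P5@[59:60]
pos 61 'b': at 7 (via fail)  emit P3@[61:61]

Result: [[0,3],[2,0],[3,3],[3,5],[5,6],[7,0],[8,3],[8,5],[10,0],[11,2],[12,3],[12,5],[14,2],[15,3],[15,5],[16,3],[18,3],[20,0],[21,2],[22,2],[23,1],[23,6],[25,0],[26,6],[28,0],[29,6],[31,2],[32,6],[34,2],[35,6],[37,3],[39,6],[42,3],[43,3],[44,3],[48,0],[49,3],[49,5],[51,2],[54,3],[54,4],[55,3],[57,3],[59,0],[60,3],[60,5],[61,3]]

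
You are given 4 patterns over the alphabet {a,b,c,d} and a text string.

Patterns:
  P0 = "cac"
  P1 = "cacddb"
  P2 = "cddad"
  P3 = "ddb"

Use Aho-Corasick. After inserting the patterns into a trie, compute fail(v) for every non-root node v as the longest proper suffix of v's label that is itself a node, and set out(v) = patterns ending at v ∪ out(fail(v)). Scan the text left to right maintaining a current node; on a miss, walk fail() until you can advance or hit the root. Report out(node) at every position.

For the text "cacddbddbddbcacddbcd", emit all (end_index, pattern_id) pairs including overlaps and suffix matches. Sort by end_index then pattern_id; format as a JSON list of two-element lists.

Build:
Trie (insert patterns):
  0='ε' goto c→1 d→11
  1='c' goto a→2 d→7
  2='ca' goto c→3
  3='cac' goto d→4  [P0 ends]
  4='cacd' goto d→5
  5='cacdd' goto b→6
  6='cacddb' goto ·  [P1 ends]
  7='cd' goto d→8
  8='cdd' goto a→9
  9='cdda' goto d→10
  10='cddad' goto ·  [P2 ends]
  11='d' goto d→12
  12='dd' goto b→13
  13='ddb' goto ·  [P3 ends]

BFS fail/out derivation:
  n1('c'): parent n0 fail=0; on 'c' 0 → fail=0;  out ∅∪∅=∅
  n11('d'): parent n0 fail=0; on 'd' 0 → fail=0;  out ∅∪∅=∅
  n2('ca'): parent n1 fail=0; on 'a' 0 → fail=0;  out ∅∪∅=∅
  n7('cd'): parent n1 fail=0; on 'd' 0 → fail=11;  out ∅∪∅=∅
  n12('dd'): parent n11 fail=0; on 'd' 0 → fail=11;  out ∅∪∅=∅
  n3('cac'): parent n2 fail=0; on 'c' 0 → fail=1;  out {0}∪∅={0}
  n8('cdd'): parent n7 fail=11; on 'd' 11 → fail=12;  out ∅∪∅=∅
  n13('ddb'): parent n12 fail=11; on 'b' 11→0 → fail=0;  out {3}∪∅={3}
  n4('cacd'): parent n3 fail=1; on 'd' 1 → fail=7;  out ∅∪∅=∅
  n9('cdda'): parent n8 fail=12; on 'a' 12→11→0 → fail=0;  out ∅∪∅=∅
  n5('cacdd'): parent n4 fail=7; on 'd' 7 → fail=8;  out ∅∪∅=∅
  n10('cddad'): parent n9 fail=0; on 'd' 0 → fail=11;  out {2}∪∅={2}
  n6('cacddb'): parent n5 fail=8; on 'b' 8→12 → fail=13;  out {1}∪{3}={1,3}

Run:
pos 0 'c': at 1
pos 1 'a': at 2
pos 2 'c': at 3  ** P0@[0:2]
pos 3 'd': at 4
pos 4 'd': at 5
pos 5 'b': at 6  ** P1@[0:5],P3@[3:5]
pos 6 'd': at 11 ·f
pos 7 'd': at 12
pos 8 'b': at 13  ** P3@[6:8]
pos 9 'd': at 11 ·f
pos 10 'd': at 12
pos 11 'b': at 13  ** P3@[9:11]
pos 12 'c': at 1 ·f
pos 13 'a': at 2
pos 14 'c': at 3  ** P0@[12:14]
pos 15 'd': at 4
pos 16 'd': at 5
pos 17 'b': at 6  ** P1@[12:17],P3@[15:17]
pos 18 'c': at 1 ·f
pos 19 'd': at 7

Result: [[2,0],[5,1],[5,3],[8,3],[11,3],[14,0],[17,1],[17,3]]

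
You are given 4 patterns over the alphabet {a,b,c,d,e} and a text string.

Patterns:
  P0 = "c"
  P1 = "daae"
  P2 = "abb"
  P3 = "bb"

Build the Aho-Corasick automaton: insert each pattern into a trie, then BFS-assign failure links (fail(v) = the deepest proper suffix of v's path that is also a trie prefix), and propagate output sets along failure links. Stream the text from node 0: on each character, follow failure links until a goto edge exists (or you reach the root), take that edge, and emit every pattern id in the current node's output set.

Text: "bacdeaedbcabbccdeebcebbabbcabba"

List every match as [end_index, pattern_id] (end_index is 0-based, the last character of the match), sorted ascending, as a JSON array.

Construct AC machine:
Trie (insert patterns):
  n0 'ε': a→6 b→9 c→1 d→2
  n1 'c': ·  [P0 ends]
  n2 'd': a→3
  n3 'da': a→4
  n4 'daa': e→5
  n5 'daae': ·  [P1 ends]
  n6 'a': b→7
  n7 'ab': b→8
  n8 'abb': ·  [P2 ends]
  n9 'b': b→10
  n10 'bb': ·  [P3 ends]

BFS fail/out derivation:
  n1('c'): parent n0 fail=0; on 'c' 0 → fail=0;  out {0}∪∅={0}
  n2('d'): parent n0 fail=0; on 'd' 0 → fail=0;  out ∅∪∅=∅
  n6('a'): parent n0 fail=0; on 'a' 0 → fail=0;  out ∅∪∅=∅
  n9('b'): parent n0 fail=0; on 'b' 0 → fail=0;  out ∅∪∅=∅
  n3('da'): parent n2 fail=0; on 'a' 0 → fail=6;  out ∅∪∅=∅
  n7('ab'): parent n6 fail=0; on 'b' 0 → fail=9;  out ∅∪∅=∅
  n10('bb'): parent n9 fail=0; on 'b' 0 → fail=9;  out {3}∪∅={3}
  n4('daa'): parent n3 fail=6; on 'a' 6→0 → fail=6;  out ∅∪∅=∅
  n8('abb'): parent n7 fail=9; on 'b' 9 → fail=10;  out {2}∪{3}={2,3}
  n5('daae'): parent n4 fail=6; on 'e' 6→0 → fail=0;  out {1}∪∅={1}

Text stream:
[0] read 'b'  n0⇒n9
[1] read 'a'  n9⇒n6 ·f
[2] read 'c'  n6⇒n1 ·f  → match P0@[2:2]
[3] read 'd'  n1⇒n2 ·f
[4] read 'e'  n2⇒n0 ·f
[5] read 'a'  n0⇒n6
[6] read 'e'  n6⇒n0 ·f
[7] read 'd'  n0⇒n2
[8] read 'b'  n2⇒n9 ·f
[9] read 'c'  n9⇒n1 ·f  → match P0@[9:9]
[10] read 'a'  n1⇒n6 ·f
[11] read 'b'  n6⇒n7
[12] read 'b'  n7⇒n8  → match P2@[10:12],P3@[11:12]
[13] read 'c'  n8⇒n1 ·f  → match P0@[13:13]
[14] read 'c'  n1⇒n1 ·f  → match P0@[14:14]
[15] read 'd'  n1⇒n2 ·f
[16] read 'e'  n2⇒n0 ·f
[17] read 'e'  n0⇒n0
[18] read 'b'  n0⇒n9
[19] read 'c'  n9⇒n1 ·f  → match P0@[19:19]
[20] read 'e'  n1⇒n0 ·f
[21] read 'b'  n0⇒n9
[22] read 'b'  n9⇒n10  → match P3@[21:22]
[23] read 'a'  n10⇒n6 ·f
[24] read 'b'  n6⇒n7
[25] read 'b'  n7⇒n8  → match P2@[23:25],P3@[24:25]
[26] read 'c'  n8⇒n1 ·f  → match P0@[26:26]
[27] read 'a'  n1⇒n6 ·f
[28] read 'b'  n6⇒n7
[29] read 'b'  n7⇒n8  → match P2@[27:29],P3@[28:29]
[30] read 'a'  n8⇒n6 ·f

Matches: [[2,0],[9,0],[12,2],[12,3],[13,0],[14,0],[19,0],[22,3],[25,2],[25,3],[26,0],[29,2],[29,3]]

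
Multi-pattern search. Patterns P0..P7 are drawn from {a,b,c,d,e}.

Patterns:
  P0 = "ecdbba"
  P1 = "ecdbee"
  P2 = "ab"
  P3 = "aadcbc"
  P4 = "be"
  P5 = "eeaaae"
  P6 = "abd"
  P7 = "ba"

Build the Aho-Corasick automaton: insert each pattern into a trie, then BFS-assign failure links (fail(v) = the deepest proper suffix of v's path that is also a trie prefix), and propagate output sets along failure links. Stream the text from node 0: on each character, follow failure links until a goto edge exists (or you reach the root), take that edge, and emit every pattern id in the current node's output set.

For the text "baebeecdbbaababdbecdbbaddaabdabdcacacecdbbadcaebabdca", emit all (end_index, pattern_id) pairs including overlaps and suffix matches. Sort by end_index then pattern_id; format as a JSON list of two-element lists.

Build:
Trie nodes:
  0='ε' goto a→9 b→16 e→1
  1='e' goto c→2 e→18
  2='ec' goto d→3
  3='ecd' goto b→4
  4='ecdb' goto b→5 e→7
  5='ecdbb' goto a→6
  6='ecdbba' goto ·  [P0 ends]
  7='ecdbe' goto e→8
  8='ecdbee' goto ·  [P1 ends]
  9='a' goto a→11 b→10
  10='ab' goto d→23  [P2 ends]
  11='aa' goto d→12
  12='aad' goto c→13
  13='aadc' goto b→14
  14='aadcb' goto c→15
  15='aadcbc' goto ·  [P3 ends]
  16='b' goto a→24 e→17
  17='be' goto ·  [P4 ends]
  18='ee' goto a→19
  19='eea' goto a→20
  20='eeaa' goto a→21
  21='eeaaa' goto e→22
  22='eeaaae' goto ·  [P5 ends]
  23='abd' goto ·  [P6 ends]
  24='ba' goto ·  [P7 ends]

BFS fail/out derivation:
  n1('e'): parent n0 fail=0; on 'e' 0 → fail=0;  out ∅∪∅=∅
  n9('a'): parent n0 fail=0; on 'a' 0 → fail=0;  out ∅∪∅=∅
  n16('b'): parent n0 fail=0; on 'b' 0 → fail=0;  out ∅∪∅=∅
  n2('ec'): parent n1 fail=0; on 'c' 0 → fail=0;  out ∅∪∅=∅
  n10('ab'): parent n9 fail=0; on 'b' 0 → fail=16;  out {2}∪∅={2}
  n11('aa'): parent n9 fail=0; on 'a' 0 → fail=9;  out ∅∪∅=∅
  n17('be'): parent n16 fail=0; on 'e' 0 → fail=1;  out {4}∪∅={4}
  n18('ee'): parent n1 fail=0; on 'e' 0 → fail=1;  out ∅∪∅=∅
  n24('ba'): parent n16 fail=0; on 'a' 0 → fail=9;  out {7}∪∅={7}
  n3('ecd'): parent n2 fail=0; on 'd' 0 → fail=0;  out ∅∪∅=∅
  n12('aad'): parent n11 fail=9; on 'd' 9→0 → fail=0;  out ∅∪∅=∅
  n19('eea'): parent n18 fail=1; on 'a' 1→0 → fail=9;  out ∅∪∅=∅
  n23('abd'): parent n10 fail=16; on 'd' 16→0 → fail=0;  out {6}∪∅={6}
  n4('ecdb'): parent n3 fail=0; on 'b' 0 → fail=16;  out ∅∪∅=∅
  n13('aadc'): parent n12 fail=0; on 'c' 0 → fail=0;  out ∅∪∅=∅
  n20('eeaa'): parent n19 fail=9; on 'a' 9 → fail=11;  out ∅∪∅=∅
  n5('ecdbb'): parent n4 fail=16; on 'b' 16→0 → fail=16;  out ∅∪∅=∅
  n7('ecdbe'): parent n4 fail=16; on 'e' 16 → fail=17;  out ∅∪{4}={4}
  n14('aadcb'): parent n13 fail=0; on 'b' 0 → fail=16;  out ∅∪∅=∅
  n21('eeaaa'): parent n20 fail=11; on 'a' 11→9 → fail=11;  out ∅∪∅=∅
  n6('ecdbba'): parent n5 fail=16; on 'a' 16 → fail=24;  out {0}∪{7}={0,7}
  n8('ecdbee'): parent n7 fail=17; on 'e' 17→1 → fail=18;  out {1}∪∅={1}
  n15('aadcbc'): parent n14 fail=16; on 'c' 16→0 → fail=0;  out {3}∪∅={3}
  n22('eeaaae'): parent n21 fail=11; on 'e' 11→9→0 → fail=1;  out {5}∪∅={5}

Run:
[0] read 'b'  n0⇒n16
[1] read 'a'  n16⇒n24  → match P7@[0:1]
[2] read 'e'  n24⇒n1 (via fail)
[3] read 'b'  n1⇒n16 (via fail)
[4] read 'e'  n16⇒n17  → match P4@[3:4]
[5] read 'e'  n17⇒n18 (via fail)
[6] read 'c'  n18⇒n2 (via fail)
[7] read 'd'  n2⇒n3
[8] read 'b'  n3⇒n4
[9] read 'b'  n4⇒n5
[10] read 'a'  n5⇒n6  → match P0@[5:10],P7@[9:10]
[11] read 'a'  n6⇒n11 (via fail)
[12] read 'b'  n11⇒n10 (via fail)  → match P2@[11:12]
[13] read 'a'  n10⇒n24 (via fail)  → match P7@[12:13]
[14] read 'b'  n24⇒n10 (via fail)  → match P2@[13:14]
[15] read 'd'  n10⇒n23  → match P6@[13:15]
[16] read 'b'  n23⇒n16 (via fail)
[17] read 'e'  n16⇒n17  → match P4@[16:17]
[18] read 'c'  n17⇒n2 (via fail)
[19] read 'd'  n2⇒n3
[20] read 'b'  n3⇒n4
[21] read 'b'  n4⇒n5
[22] read 'a'  n5⇒n6  → match P0@[17:22],P7@[21:22]
[23] read 'd'  n6⇒n0 (via fail)
[24] read 'd'  n0⇒n0
[25] read 'a'  n0⇒n9
[26] read 'a'  n9⇒n11
[27] read 'b'  n11⇒n10 (via fail)  → match P2@[26:27]
[28] read 'd'  n10⇒n23  → match P6@[26:28]
[29] read 'a'  n23⇒n9 (via fail)
[30] read 'b'  n9⇒n10  → match P2@[29:30]
[31] read 'd'  n10⇒n23  → match P6@[29:31]
[32] read 'c'  n23⇒n0 (via fail)
[33] read 'a'  n0⇒n9
[34] read 'c'  n9⇒n0 (via fail)
[35] read 'a'  n0⇒n9
[36] read 'c'  n9⇒n0 (via fail)
[37] read 'e'  n0⇒n1
[38] read 'c'  n1⇒n2
[39] read 'd'  n2⇒n3
[40] read 'b'  n3⇒n4
[41] read 'b'  n4⇒n5
[42] read 'a'  n5⇒n6  → match P0@[37:42],P7@[41:42]
[43] read 'd'  n6⇒n0 (via fail)
[44] read 'c'  n0⇒n0
[45] read 'a'  n0⇒n9
[46] read 'e'  n9⇒n1 (via fail)
[47] read 'b'  n1⇒n16 (via fail)
[48] read 'a'  n16⇒n24  → match P7@[47:48]
[49] read 'b'  n24⇒n10 (via fail)  → match P2@[48:49]
[50] read 'd'  n10⇒n23  → match P6@[48:50]
[51] read 'c'  n23⇒n0 (via fail)
[52] read 'a'  n0⇒n9

Matches: [[1,7],[4,4],[10,0],[10,7],[12,2],[13,7],[14,2],[15,6],[17,4],[22,0],[22,7],[27,2],[28,6],[30,2],[31,6],[42,0],[42,7],[48,7],[49,2],[50,6]]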